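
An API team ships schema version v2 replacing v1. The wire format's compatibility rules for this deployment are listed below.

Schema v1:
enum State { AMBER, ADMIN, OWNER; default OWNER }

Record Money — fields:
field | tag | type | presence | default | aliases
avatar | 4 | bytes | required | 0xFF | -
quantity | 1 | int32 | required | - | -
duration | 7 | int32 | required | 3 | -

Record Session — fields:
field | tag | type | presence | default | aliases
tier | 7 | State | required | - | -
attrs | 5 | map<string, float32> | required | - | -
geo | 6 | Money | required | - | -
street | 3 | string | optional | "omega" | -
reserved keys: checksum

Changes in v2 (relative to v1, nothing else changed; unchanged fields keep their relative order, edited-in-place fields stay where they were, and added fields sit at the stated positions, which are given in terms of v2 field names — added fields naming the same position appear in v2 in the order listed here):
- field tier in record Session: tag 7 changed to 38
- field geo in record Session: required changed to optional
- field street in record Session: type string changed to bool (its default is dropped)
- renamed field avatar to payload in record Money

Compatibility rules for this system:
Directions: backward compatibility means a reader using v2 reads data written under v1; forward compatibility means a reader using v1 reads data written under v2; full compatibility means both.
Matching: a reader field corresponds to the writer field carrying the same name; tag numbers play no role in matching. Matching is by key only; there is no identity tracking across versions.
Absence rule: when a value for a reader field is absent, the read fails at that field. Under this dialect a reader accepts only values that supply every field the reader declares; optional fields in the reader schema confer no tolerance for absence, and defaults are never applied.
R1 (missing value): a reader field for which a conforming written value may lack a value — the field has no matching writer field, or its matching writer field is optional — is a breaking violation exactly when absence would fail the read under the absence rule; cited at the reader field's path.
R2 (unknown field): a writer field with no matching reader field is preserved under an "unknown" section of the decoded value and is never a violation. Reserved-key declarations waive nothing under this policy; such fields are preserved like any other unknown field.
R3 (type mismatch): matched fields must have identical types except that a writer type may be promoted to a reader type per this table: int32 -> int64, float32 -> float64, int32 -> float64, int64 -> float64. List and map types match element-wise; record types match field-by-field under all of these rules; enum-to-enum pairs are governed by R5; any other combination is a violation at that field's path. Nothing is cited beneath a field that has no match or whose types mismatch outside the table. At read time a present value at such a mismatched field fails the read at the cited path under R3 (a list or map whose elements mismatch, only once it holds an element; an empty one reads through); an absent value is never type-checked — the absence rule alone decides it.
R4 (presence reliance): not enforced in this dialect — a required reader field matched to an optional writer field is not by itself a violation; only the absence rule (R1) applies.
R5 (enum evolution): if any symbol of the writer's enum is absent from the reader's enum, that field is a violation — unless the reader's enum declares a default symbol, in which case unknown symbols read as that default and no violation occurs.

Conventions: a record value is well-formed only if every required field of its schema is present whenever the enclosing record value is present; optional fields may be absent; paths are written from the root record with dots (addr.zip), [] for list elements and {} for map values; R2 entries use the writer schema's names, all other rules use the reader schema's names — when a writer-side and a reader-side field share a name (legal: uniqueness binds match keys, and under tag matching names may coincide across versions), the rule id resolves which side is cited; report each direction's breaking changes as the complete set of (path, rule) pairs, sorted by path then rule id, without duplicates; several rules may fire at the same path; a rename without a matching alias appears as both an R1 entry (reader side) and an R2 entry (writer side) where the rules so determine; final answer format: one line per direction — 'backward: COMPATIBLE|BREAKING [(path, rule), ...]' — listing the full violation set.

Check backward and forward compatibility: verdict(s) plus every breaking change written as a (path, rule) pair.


backward: BREAKING [(geo.payload, R1), (street, R1), (street, R3)]; forward: BREAKING [(geo, R1), (geo.avatar, R1), (street, R1), (street, R3)]

each type pair in Session: writer, then reader
backward pass over Session, reader schema v2, writer schema v1:
  tier <- tier (State -> State, writer required)
  attrs <- attrs (map<string, float32> -> map<string, float32>, writer required)
  geo <- geo (Money -> Money, writer required)
  street <- street (string -> bool, writer optional)
  geo.payload has no writer counterpart
  geo.quantity <- geo.quantity (int32 -> int32, writer required)
  geo.duration <- geo.duration (int32 -> int32, writer required)
  geo.avatar (writer side), unknown to reader
  violation R1 at geo.payload
  violation R1 at street
  violation R3 at street
  => 3 violation(s): backward is BREAKING for Session
forward pass over Session, reader schema v1, writer schema v2:
  tier <- tier (State -> State, writer required)
  attrs <- attrs (map<string, float32> -> map<string, float32>, writer required)
  geo <- geo (Money -> Money, writer optional)
  street <- street (bool -> string, writer optional)
  geo.avatar has no writer counterpart
  geo.quantity <- geo.quantity (int32 -> int32, writer required)
  geo.duration <- geo.duration (int32 -> int32, writer required)
  geo.payload (writer side), unknown to reader
  violation R1 at geo
  violation R1 at geo.avatar
  violation R1 at street
  violation R3 at street
  => 4 violation(s): forward is BREAKING for Session


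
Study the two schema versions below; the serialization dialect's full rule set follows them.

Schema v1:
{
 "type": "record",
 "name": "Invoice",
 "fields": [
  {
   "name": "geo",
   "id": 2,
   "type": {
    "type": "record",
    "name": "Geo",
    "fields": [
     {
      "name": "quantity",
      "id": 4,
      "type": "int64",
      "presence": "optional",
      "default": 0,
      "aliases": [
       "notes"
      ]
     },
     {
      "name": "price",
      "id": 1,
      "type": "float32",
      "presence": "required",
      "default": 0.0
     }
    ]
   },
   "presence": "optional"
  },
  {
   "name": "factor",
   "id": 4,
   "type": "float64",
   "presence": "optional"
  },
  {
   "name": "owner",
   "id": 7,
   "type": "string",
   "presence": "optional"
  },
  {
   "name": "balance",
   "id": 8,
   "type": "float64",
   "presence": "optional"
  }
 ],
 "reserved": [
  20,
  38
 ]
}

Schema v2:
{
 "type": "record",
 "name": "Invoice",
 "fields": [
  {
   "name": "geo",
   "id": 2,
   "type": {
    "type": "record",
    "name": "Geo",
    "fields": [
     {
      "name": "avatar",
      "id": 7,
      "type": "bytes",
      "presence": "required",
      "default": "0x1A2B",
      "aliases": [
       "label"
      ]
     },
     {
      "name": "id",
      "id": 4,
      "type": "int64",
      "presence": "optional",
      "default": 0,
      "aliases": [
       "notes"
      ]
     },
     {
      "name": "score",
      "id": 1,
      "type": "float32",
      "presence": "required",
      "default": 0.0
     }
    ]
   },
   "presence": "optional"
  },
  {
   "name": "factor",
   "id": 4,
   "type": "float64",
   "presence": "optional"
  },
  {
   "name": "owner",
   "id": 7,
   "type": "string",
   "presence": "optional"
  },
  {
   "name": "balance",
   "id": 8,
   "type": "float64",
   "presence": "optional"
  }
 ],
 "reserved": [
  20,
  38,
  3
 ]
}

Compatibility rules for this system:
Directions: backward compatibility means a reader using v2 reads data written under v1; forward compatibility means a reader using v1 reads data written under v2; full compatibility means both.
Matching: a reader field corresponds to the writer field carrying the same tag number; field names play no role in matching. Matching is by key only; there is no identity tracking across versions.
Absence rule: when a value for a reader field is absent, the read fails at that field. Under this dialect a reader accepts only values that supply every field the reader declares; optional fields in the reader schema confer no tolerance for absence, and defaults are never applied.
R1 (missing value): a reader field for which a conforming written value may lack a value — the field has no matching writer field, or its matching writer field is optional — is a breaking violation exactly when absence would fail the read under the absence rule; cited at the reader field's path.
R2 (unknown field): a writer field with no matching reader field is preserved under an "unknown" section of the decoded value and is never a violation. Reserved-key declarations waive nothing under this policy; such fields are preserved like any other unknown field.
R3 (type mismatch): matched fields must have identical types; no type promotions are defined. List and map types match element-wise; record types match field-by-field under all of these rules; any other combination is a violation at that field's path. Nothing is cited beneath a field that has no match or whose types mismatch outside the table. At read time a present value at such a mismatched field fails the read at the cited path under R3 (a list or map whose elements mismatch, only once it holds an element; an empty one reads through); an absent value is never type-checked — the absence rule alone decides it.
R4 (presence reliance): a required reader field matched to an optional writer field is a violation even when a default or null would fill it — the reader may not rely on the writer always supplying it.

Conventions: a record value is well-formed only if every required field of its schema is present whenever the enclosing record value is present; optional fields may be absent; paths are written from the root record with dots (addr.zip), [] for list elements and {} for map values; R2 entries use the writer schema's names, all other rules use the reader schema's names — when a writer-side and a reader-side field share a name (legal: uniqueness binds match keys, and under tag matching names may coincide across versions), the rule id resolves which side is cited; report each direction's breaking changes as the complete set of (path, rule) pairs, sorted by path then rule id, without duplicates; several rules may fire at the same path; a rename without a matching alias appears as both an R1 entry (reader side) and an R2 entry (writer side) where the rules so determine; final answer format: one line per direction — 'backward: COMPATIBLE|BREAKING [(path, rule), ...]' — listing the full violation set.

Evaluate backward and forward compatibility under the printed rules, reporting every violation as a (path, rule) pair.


the writer's type comes first in each Invoice pair
backward analysis of Invoice with v2 as reader and v1 as writer:
  geo: Geo -> Geo, writer optional; from geo
  factor: float64 -> float64, writer optional; from factor
  owner: string -> string, writer optional; from owner
  balance: float64 -> float64, writer optional; from balance
  no writer field matches reader geo.avatar
  geo.id: int64 -> int64, writer optional; from geo.quantity
  geo.score: float32 -> float32, writer required; from geo.price
  violation R1 at balance
  violation R1 at factor
  violation R1 at geo
  violation R1 at geo.avatar
  violation R1 at geo.id
  violation R1 at owner
  => backward: BREAKING (6)
forward analysis of Invoice with v1 as reader and v2 as writer:
  geo: Geo -> Geo, writer optional; from geo
  factor: float64 -> float64, writer optional; from factor
  owner: string -> string, writer optional; from owner
  balance: float64 -> float64, writer optional; from balance
  geo.quantity: int64 -> int64, writer optional; from geo.id
  geo.price: float32 -> float32, writer required; from geo.score
  writer field geo.avatar has no reader counterpart
  violation R1 at balance
  violation R1 at factor
  violation R1 at geo
  violation R1 at geo.quantity
  violation R1 at owner
  => forward: BREAKING (5)

backward: BREAKING [(balance, R1), (factor, R1), (geo, R1), (geo.avatar, R1), (geo.id, R1), (owner, R1)]; forward: BREAKING [(balance, R1), (factor, R1), (geo, R1), (geo.quantity, R1), (owner, R1)]


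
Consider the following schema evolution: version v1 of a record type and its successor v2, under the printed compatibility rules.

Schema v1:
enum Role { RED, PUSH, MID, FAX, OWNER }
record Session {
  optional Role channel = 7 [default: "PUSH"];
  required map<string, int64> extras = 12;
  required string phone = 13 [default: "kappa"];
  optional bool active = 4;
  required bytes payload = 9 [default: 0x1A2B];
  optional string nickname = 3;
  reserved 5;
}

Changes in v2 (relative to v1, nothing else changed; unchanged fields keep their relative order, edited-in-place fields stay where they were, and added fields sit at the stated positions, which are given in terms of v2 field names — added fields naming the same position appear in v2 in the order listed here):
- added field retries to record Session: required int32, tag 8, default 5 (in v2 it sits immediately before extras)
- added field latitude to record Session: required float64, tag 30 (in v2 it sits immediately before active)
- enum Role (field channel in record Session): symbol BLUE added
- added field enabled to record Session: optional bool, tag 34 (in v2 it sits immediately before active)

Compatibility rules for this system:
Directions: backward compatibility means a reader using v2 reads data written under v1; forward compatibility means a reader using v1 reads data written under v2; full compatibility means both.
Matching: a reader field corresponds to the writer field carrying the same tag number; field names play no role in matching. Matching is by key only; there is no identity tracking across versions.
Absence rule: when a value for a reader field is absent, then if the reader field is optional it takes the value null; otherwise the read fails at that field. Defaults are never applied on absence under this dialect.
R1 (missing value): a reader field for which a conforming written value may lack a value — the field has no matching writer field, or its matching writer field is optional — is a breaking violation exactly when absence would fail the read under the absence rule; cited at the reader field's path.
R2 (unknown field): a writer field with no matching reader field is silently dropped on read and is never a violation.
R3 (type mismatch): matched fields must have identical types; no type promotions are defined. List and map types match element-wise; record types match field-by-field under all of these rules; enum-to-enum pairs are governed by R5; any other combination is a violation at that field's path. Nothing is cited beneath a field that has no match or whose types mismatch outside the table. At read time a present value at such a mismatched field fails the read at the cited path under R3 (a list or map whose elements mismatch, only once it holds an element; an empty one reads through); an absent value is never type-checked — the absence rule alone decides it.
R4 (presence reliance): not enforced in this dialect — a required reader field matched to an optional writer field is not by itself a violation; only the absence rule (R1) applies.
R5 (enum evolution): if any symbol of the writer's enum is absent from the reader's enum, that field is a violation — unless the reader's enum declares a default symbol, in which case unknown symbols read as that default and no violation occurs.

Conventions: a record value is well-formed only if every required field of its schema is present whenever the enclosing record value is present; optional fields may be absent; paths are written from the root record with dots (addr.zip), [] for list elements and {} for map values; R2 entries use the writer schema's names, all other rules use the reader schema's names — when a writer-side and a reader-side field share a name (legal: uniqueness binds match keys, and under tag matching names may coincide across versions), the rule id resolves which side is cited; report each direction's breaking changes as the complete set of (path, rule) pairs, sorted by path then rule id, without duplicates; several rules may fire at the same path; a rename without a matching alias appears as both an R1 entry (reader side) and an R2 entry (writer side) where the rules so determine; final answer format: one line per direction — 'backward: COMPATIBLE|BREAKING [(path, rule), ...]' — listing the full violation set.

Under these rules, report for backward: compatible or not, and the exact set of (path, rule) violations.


arrows below run writer -> reader for Session
backward analysis of Session with v2 as reader and v1 as writer:
  Role -> Role, writer optional: channel aligns to channel
  retries has no writer counterpart
  map<string, int64> -> map<string, int64>, writer required: extras aligns to extras
  string -> string, writer required: phone aligns to phone
  latitude has no writer counterpart
  enabled has no writer counterpart
  bool -> bool, writer optional: active aligns to active
  bytes -> bytes, writer required: payload aligns to payload
  string -> string, writer optional: nickname aligns to nickname
  breaking: (latitude, R1)
  breaking: (retries, R1)
  backward on Session therefore BREAKING (2)
the rest of the Session diff is inert for this question:
  added field enabled to record Session: optional bool, tag 34 (in v2 it sits immediately before active) -> inert for the asked Session verdict: nothing fires
  enum Role (field channel in record Session): symbol BLUE added -> affects forward compatibility only, which is not asked

backward: BREAKING [(latitude, R1), (retries, R1)]


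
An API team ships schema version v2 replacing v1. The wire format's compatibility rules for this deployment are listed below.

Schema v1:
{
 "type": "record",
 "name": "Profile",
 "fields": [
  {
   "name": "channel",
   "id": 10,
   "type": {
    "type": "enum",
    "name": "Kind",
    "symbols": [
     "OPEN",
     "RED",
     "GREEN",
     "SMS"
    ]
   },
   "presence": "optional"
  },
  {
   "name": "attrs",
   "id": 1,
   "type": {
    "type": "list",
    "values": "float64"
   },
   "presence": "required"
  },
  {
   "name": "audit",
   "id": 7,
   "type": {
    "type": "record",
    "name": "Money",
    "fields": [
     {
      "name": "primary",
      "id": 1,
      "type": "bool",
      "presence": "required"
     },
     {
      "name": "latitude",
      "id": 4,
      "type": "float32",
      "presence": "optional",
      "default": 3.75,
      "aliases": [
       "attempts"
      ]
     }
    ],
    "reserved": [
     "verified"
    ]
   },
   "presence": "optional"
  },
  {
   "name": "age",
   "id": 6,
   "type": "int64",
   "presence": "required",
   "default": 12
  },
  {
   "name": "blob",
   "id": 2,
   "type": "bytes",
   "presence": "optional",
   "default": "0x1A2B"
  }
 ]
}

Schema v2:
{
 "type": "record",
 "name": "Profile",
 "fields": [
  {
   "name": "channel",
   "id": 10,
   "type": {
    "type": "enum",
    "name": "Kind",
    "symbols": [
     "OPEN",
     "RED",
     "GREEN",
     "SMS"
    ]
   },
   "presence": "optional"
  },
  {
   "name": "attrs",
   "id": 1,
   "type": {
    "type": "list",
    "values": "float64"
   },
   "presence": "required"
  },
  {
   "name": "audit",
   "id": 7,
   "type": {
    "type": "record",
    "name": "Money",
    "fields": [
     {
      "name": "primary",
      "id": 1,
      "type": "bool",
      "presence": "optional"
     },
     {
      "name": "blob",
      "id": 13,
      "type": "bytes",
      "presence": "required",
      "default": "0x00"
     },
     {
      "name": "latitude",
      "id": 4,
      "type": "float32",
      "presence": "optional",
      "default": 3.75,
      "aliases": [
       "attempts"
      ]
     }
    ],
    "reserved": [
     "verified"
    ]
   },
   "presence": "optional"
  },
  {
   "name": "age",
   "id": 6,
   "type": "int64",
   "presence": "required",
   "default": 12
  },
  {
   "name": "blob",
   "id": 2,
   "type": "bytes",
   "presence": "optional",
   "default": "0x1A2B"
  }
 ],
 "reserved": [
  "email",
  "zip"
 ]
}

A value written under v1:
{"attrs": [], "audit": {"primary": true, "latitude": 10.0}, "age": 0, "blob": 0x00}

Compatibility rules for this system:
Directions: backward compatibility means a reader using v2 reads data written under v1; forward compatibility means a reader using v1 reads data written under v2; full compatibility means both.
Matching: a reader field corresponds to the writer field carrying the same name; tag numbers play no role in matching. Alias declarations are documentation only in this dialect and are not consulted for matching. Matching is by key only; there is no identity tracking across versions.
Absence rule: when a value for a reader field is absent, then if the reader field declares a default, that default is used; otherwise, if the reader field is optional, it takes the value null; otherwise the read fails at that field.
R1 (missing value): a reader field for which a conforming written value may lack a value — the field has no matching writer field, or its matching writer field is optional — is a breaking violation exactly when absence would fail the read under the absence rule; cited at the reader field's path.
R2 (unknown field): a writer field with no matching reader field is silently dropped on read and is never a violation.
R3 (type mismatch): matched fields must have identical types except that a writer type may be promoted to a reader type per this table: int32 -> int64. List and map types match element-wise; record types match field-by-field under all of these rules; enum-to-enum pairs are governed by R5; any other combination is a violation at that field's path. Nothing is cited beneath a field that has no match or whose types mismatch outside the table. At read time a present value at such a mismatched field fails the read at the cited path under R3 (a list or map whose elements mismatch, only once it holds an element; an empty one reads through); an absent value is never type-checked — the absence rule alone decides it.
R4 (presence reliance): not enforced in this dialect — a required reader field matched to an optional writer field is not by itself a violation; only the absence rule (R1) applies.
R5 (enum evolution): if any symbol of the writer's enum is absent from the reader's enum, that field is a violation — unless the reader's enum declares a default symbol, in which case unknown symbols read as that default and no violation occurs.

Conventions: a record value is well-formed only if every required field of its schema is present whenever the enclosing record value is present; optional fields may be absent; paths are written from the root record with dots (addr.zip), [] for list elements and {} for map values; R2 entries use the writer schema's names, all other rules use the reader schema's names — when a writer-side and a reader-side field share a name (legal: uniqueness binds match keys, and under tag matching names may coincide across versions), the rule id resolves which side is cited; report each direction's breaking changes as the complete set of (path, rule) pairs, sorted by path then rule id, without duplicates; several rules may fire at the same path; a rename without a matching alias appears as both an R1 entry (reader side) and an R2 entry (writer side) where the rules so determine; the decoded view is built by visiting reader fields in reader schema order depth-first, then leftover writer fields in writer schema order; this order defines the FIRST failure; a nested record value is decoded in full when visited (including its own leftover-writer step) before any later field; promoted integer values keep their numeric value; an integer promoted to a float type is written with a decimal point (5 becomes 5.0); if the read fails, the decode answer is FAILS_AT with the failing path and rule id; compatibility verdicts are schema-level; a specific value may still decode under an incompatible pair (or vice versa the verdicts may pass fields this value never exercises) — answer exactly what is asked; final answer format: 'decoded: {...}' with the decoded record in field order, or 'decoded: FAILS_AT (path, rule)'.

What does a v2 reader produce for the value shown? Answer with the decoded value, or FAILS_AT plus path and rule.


in Profile below, arrows point writer -> reader
decoding the Profile value with the v2 reader:
  channel := null (absent, optional -> null)
  attrs := []
  audit.primary := true
  audit.blob := 0x00 (absent -> default)
  audit.latitude := 10.0
  age := 0
  blob := 0x00
  => decoded: {"channel": null, "attrs": [], "audit": {"primary": true, "blob": 0x00, "latitude": 10.0}, "age": 0, "blob": 0x00}
diffs on Profile not affecting the asked answer:
  field primary in record Money: required changed to optional -> schema-level compatibility only; this Profile value's decode is unchanged

decoded: {"channel": null, "attrs": [], "audit": {"primary": true, "blob": 0x00, "latitude": 10.0}, "age": 0, "blob": 0x00}


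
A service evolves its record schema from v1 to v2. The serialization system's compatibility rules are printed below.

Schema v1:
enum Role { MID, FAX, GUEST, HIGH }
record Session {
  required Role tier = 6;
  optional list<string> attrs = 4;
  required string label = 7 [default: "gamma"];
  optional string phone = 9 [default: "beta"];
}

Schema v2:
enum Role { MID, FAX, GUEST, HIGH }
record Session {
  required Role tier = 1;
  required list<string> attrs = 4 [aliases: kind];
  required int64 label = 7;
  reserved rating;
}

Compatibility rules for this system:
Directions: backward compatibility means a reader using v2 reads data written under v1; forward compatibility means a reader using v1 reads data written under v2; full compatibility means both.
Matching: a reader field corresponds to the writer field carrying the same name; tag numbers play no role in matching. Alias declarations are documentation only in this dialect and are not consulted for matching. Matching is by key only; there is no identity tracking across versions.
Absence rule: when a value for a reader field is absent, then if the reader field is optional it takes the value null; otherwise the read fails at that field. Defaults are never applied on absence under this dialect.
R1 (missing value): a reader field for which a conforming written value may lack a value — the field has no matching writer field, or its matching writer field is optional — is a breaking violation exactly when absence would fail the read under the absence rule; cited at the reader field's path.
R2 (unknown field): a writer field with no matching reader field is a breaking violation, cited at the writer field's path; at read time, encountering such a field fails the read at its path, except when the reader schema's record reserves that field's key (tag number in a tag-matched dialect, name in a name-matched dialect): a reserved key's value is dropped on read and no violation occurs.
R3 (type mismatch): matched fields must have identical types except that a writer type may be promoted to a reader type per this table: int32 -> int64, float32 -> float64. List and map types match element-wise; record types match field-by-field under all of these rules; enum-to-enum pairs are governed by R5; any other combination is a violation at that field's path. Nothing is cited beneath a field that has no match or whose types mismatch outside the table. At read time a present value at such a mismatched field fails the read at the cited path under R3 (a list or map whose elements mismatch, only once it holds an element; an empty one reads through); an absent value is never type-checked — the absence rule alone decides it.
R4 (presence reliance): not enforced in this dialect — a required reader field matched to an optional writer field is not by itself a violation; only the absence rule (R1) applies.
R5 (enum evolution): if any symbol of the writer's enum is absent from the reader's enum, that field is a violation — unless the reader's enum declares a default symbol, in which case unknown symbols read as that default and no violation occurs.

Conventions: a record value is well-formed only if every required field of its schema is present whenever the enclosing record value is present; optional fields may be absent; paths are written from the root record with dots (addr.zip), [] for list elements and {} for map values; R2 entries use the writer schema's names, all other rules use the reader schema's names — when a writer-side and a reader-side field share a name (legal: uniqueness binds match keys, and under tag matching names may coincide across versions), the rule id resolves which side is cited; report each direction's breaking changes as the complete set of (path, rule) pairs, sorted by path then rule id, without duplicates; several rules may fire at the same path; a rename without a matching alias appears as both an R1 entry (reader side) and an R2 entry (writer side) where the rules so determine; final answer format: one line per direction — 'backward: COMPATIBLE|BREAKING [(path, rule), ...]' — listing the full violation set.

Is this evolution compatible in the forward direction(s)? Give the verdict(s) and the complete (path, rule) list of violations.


in Session below, arrows point writer -> reader
checking forward for Session: reader v1 against writer v2:
  Role -> Role, writer required: tier aligns to tier
  list<string> -> list<string>, writer required: attrs aligns to attrs
  int64 -> string, writer required: label aligns to label
  phone has no writer counterpart
  breaking: (label, R3)
  forward on Session therefore BREAKING (1)
the rest of the Session diff is inert for this question:
  field tier in record Session: tag 6 changed to 1 -> no rule fires on it in Session's dialect; the asked verdict holds
  removed field phone from record Session -> fires only in the backward direction of Session, which is not asked here
  field attrs in record Session: optional changed to required -> fires only in the backward direction of Session, which is not asked here

forward: BREAKING [(label, R3)]


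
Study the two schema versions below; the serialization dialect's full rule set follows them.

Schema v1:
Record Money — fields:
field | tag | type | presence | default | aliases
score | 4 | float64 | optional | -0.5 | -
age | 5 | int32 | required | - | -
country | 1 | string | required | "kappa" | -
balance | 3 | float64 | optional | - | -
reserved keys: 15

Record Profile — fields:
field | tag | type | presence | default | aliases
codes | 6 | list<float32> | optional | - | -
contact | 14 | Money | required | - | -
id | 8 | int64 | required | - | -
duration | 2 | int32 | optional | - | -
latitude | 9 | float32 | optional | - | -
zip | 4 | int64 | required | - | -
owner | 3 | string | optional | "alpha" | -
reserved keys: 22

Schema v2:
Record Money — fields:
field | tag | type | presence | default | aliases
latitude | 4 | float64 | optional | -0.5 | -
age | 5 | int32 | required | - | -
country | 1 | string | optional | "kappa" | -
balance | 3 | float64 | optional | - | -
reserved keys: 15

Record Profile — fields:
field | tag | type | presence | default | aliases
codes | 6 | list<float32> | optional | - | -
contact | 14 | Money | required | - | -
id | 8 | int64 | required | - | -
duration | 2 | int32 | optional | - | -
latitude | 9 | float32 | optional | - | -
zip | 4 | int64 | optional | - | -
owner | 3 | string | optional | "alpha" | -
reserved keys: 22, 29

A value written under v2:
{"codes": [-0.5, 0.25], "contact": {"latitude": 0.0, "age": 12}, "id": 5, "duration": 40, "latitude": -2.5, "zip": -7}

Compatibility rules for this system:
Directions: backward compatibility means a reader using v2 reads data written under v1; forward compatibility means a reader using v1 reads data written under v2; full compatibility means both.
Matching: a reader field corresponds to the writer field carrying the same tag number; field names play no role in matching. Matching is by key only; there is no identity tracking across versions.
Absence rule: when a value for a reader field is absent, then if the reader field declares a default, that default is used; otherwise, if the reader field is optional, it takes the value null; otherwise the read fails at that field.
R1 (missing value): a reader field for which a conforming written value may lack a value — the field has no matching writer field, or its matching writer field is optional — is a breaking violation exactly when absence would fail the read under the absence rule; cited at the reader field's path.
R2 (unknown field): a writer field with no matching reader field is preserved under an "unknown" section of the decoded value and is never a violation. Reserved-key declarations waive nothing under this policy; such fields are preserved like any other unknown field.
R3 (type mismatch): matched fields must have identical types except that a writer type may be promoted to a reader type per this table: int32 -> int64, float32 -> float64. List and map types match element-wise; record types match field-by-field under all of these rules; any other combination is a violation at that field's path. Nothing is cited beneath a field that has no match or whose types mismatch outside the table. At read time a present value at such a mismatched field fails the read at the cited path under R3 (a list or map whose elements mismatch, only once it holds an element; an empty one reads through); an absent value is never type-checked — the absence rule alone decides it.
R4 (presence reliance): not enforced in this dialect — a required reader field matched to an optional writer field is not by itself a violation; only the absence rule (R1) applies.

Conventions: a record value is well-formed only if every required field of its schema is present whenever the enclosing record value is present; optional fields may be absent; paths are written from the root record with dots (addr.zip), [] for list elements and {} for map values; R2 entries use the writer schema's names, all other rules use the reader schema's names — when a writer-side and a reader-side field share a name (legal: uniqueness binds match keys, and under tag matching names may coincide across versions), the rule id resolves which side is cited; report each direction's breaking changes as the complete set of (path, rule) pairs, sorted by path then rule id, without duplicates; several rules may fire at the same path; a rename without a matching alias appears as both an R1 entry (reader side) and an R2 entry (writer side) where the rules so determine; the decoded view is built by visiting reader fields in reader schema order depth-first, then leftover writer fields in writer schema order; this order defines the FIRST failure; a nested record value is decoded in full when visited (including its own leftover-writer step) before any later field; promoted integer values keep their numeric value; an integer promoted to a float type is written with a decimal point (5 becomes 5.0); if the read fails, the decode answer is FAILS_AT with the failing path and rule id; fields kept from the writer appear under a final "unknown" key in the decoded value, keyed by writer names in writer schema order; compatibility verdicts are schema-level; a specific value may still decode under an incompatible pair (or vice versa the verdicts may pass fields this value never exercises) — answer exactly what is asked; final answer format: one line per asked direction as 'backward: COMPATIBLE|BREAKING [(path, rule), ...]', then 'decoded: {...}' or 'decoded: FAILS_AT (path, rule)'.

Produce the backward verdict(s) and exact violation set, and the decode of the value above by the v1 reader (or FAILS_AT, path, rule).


each type pair in Profile: writer, then reader
backward for Profile (reader v2, writer v1):
  list<float32> -> list<float32>, writer optional: codes aligns to codes
  Money -> Money, writer required: contact aligns to contact
  int64 -> int64, writer required: id aligns to id
  int32 -> int32, writer optional: duration aligns to duration
  float32 -> float32, writer optional: latitude aligns to latitude
  int64 -> int64, writer required: zip aligns to zip
  string -> string, writer optional: owner aligns to owner
  float64 -> float64, writer optional: contact.latitude aligns to contact.score
  int32 -> int32, writer required: contact.age aligns to contact.age
  string -> string, writer required: contact.country aligns to contact.country
  float64 -> float64, writer optional: contact.balance aligns to contact.balance
  nothing fires on Profile: backward is COMPATIBLE
decoding the Profile value with the v1 reader:
  codes := [-0.5, 0.25]
  contact.score := 0.0 (from writer latitude)
  contact.age := 12
  contact.country := "kappa" (absent -> default)
  contact.balance := null (absent, optional -> null)
  id := 5
  duration := 40
  latitude := -2.5
  zip := -7
  owner := "alpha" (absent -> default)
  => decoded: {"codes": [-0.5, 0.25], "contact": {"score": 0.0, "age": 12, "country": "kappa", "balance": null}, "id": 5, "duration": 40, "latitude": -2.5, "zip": -7, "owner": "alpha"}
diffs on Profile not affecting the asked answer:
  field zip in record Profile: required changed to optional -> fires only in the forward direction of Profile, which is not asked here
  field country in record Money: required changed to optional -> inert for the asked Profile verdict: nothing fires
  renamed field score to latitude in record Money -> inert for the asked Profile verdict: nothing fires

backward: COMPATIBLE []; decoded: {"codes": [-0.5, 0.25], "contact": {"score": 0.0, "age": 12, "country": "kappa", "balance": null}, "id": 5, "duration": 40, "latitude": -2.5, "zip": -7, "owner": "alpha"}


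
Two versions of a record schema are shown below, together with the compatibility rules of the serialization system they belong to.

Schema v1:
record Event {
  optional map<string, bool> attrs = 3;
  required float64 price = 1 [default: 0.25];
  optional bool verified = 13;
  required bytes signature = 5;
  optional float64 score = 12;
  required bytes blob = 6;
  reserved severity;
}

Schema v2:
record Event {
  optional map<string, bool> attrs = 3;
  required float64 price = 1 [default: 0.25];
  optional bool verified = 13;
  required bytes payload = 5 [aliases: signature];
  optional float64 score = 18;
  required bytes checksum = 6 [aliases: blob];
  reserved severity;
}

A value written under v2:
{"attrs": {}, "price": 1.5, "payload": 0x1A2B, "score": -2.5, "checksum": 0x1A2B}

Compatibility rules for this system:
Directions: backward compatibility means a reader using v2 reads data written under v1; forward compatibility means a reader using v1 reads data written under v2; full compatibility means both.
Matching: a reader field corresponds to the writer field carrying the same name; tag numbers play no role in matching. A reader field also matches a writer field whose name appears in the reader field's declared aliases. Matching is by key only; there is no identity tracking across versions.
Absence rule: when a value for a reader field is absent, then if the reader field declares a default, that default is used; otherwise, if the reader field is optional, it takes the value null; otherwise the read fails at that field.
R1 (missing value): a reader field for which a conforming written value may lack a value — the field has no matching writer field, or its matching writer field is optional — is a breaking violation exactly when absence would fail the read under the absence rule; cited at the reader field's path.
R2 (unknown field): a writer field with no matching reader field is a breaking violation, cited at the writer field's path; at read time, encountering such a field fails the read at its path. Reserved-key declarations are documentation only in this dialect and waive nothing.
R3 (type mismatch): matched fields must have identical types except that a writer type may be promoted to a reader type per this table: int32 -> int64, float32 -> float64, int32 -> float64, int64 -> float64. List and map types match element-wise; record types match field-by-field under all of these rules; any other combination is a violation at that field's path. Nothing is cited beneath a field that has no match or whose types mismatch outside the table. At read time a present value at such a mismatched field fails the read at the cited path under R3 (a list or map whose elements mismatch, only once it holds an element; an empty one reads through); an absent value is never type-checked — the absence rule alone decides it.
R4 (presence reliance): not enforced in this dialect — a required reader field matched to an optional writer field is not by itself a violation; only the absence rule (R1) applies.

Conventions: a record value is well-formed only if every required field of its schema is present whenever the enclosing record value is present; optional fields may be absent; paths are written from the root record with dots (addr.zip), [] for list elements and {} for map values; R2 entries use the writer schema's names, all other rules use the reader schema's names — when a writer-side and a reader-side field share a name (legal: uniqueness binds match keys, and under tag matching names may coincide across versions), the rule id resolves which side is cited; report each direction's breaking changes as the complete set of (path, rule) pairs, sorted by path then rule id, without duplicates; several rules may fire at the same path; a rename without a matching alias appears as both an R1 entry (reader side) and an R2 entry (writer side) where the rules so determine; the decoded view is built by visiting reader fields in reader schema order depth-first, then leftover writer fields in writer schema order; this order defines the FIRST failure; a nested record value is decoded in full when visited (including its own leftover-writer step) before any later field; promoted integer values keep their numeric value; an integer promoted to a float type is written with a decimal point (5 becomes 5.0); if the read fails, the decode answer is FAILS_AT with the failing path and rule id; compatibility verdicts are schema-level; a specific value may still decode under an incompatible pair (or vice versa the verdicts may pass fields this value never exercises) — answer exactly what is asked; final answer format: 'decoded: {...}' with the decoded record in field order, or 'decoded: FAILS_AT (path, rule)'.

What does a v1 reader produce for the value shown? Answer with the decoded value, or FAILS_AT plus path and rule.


decoded: FAILS_AT (signature, R1)

each type pair in Event: writer, then reader
migrating the Event value to v1:
  attrs := {}
  price := 1.5
  verified := null (absent, optional -> null)
  read fails at signature under R1 (no fill)
  => FAILS_AT (signature, R1)
checking off the Event differences that do not matter here:
  renamed field blob to checksum in record Event (alias blob declared on the renamed field) -> schema-level compatibility only; this Event value's decode is unchanged
  field score in record Event: tag 12 changed to 18 -> inert under this dialect — no rule fires on Event and the result does not move
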